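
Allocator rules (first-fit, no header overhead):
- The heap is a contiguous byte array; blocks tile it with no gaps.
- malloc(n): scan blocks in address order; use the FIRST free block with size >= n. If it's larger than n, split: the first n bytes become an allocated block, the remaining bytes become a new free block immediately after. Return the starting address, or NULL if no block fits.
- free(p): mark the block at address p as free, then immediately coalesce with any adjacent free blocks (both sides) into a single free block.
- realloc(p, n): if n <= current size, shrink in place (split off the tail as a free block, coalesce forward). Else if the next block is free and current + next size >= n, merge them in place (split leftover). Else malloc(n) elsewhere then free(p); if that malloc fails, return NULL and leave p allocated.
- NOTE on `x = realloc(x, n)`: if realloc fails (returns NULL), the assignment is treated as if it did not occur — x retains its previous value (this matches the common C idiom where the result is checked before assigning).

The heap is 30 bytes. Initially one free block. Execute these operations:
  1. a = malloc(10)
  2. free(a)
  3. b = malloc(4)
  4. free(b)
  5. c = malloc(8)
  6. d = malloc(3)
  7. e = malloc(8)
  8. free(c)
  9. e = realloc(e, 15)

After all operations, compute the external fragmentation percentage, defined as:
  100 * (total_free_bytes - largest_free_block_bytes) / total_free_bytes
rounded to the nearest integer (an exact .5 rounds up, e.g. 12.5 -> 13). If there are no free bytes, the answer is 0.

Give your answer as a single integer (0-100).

Op 1: a = malloc(10) -> a = 0; heap: [0-9 ALLOC][10-29 FREE]
Op 2: free(a) -> (freed a); heap: [0-29 FREE]
Op 3: b = malloc(4) -> b = 0; heap: [0-3 ALLOC][4-29 FREE]
Op 4: free(b) -> (freed b); heap: [0-29 FREE]
Op 5: c = malloc(8) -> c = 0; heap: [0-7 ALLOC][8-29 FREE]
Op 6: d = malloc(3) -> d = 8; heap: [0-7 ALLOC][8-10 ALLOC][11-29 FREE]
Op 7: e = malloc(8) -> e = 11; heap: [0-7 ALLOC][8-10 ALLOC][11-18 ALLOC][19-29 FREE]
Op 8: free(c) -> (freed c); heap: [0-7 FREE][8-10 ALLOC][11-18 ALLOC][19-29 FREE]
Op 9: e = realloc(e, 15) -> e = 11; heap: [0-7 FREE][8-10 ALLOC][11-25 ALLOC][26-29 FREE]
Free blocks: [8 4] total_free=12 largest=8 -> 100*(12-8)/12 = 400/12 ≈ 33.333 -> rounds to 33

Answer: 33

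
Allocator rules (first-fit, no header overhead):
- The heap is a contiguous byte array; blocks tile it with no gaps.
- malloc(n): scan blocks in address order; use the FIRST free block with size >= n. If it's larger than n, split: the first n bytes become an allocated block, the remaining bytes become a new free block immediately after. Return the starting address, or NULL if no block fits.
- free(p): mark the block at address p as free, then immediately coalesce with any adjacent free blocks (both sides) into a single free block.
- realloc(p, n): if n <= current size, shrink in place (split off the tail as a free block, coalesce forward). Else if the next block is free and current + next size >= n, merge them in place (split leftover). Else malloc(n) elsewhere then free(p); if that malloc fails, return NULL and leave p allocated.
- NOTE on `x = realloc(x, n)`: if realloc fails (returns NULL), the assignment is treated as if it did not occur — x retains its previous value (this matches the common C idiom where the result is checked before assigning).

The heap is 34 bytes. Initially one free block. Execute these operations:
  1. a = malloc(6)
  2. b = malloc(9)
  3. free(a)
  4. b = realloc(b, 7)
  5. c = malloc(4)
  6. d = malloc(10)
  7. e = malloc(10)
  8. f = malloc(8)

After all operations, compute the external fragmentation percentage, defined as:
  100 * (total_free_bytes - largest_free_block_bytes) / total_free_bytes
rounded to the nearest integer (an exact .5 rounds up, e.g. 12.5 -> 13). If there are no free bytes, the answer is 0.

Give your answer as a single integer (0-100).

Op 1: a = malloc(6) -> a = 0; heap: [0-5 ALLOC][6-33 FREE]
Op 2: b = malloc(9) -> b = 6; heap: [0-5 ALLOC][6-14 ALLOC][15-33 FREE]
Op 3: free(a) -> (freed a); heap: [0-5 FREE][6-14 ALLOC][15-33 FREE]
Op 4: b = realloc(b, 7) -> b = 6; heap: [0-5 FREE][6-12 ALLOC][13-33 FREE]
Op 5: c = malloc(4) -> c = 0; heap: [0-3 ALLOC][4-5 FREE][6-12 ALLOC][13-33 FREE]
Op 6: d = malloc(10) -> d = 13; heap: [0-3 ALLOC][4-5 FREE][6-12 ALLOC][13-22 ALLOC][23-33 FREE]
Op 7: e = malloc(10) -> e = 23; heap: [0-3 ALLOC][4-5 FREE][6-12 ALLOC][13-22 ALLOC][23-32 ALLOC][33-33 FREE]
Op 8: f = malloc(8) -> f = NULL; heap: [0-3 ALLOC][4-5 FREE][6-12 ALLOC][13-22 ALLOC][23-32 ALLOC][33-33 FREE]
Free blocks: [2 1] total_free=3 largest=2 -> 100*(3-2)/3 = 100/3 ≈ 33.333 -> rounds to 33

Answer: 33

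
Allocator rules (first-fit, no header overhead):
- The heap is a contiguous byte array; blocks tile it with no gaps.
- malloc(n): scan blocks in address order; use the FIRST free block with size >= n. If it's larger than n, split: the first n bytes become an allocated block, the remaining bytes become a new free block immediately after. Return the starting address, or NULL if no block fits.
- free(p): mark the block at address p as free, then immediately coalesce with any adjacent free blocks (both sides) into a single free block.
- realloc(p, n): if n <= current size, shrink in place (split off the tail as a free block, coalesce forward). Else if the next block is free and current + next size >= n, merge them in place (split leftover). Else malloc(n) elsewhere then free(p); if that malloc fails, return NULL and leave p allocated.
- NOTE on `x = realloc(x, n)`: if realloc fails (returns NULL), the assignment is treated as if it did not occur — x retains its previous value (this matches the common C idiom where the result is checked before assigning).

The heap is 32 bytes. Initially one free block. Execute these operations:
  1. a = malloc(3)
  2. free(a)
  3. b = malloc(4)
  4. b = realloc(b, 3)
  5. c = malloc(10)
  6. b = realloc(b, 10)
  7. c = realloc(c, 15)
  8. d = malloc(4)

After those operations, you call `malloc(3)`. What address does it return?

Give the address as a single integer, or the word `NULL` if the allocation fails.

Answer: 0

Derivation:
Op 1: a = malloc(3) -> a = 0; heap: [0-2 ALLOC][3-31 FREE]
Op 2: free(a) -> (freed a); heap: [0-31 FREE]
Op 3: b = malloc(4) -> b = 0; heap: [0-3 ALLOC][4-31 FREE]
Op 4: b = realloc(b, 3) -> b = 0; heap: [0-2 ALLOC][3-31 FREE]
Op 5: c = malloc(10) -> c = 3; heap: [0-2 ALLOC][3-12 ALLOC][13-31 FREE]
Op 6: b = realloc(b, 10) -> b = 13; heap: [0-2 FREE][3-12 ALLOC][13-22 ALLOC][23-31 FREE]
Op 7: c = realloc(c, 15) -> NULL (c unchanged); heap: [0-2 FREE][3-12 ALLOC][13-22 ALLOC][23-31 FREE]
Op 8: d = malloc(4) -> d = 23; heap: [0-2 FREE][3-12 ALLOC][13-22 ALLOC][23-26 ALLOC][27-31 FREE]
malloc(3): first-fit scan over [0-2 FREE][3-12 ALLOC][13-22 ALLOC][23-26 ALLOC][27-31 FREE] -> 0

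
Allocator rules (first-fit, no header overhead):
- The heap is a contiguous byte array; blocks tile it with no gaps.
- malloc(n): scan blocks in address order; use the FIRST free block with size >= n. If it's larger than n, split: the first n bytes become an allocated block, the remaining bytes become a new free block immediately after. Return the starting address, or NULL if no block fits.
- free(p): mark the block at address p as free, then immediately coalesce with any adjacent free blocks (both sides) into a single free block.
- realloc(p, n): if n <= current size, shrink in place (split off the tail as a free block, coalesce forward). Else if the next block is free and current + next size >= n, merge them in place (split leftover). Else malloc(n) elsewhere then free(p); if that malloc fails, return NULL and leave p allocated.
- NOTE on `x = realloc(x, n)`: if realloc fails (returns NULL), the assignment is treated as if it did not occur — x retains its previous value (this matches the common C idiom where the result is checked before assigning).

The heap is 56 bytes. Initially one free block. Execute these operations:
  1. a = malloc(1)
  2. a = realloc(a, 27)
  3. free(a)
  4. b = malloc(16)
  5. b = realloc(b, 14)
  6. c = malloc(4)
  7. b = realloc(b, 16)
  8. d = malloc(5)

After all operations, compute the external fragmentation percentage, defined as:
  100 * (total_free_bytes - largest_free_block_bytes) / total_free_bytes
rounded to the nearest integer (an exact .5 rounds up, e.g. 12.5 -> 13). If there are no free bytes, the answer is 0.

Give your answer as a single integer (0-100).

Answer: 29

Derivation:
Op 1: a = malloc(1) -> a = 0; heap: [0-0 ALLOC][1-55 FREE]
Op 2: a = realloc(a, 27) -> a = 0; heap: [0-26 ALLOC][27-55 FREE]
Op 3: free(a) -> (freed a); heap: [0-55 FREE]
Op 4: b = malloc(16) -> b = 0; heap: [0-15 ALLOC][16-55 FREE]
Op 5: b = realloc(b, 14) -> b = 0; heap: [0-13 ALLOC][14-55 FREE]
Op 6: c = malloc(4) -> c = 14; heap: [0-13 ALLOC][14-17 ALLOC][18-55 FREE]
Op 7: b = realloc(b, 16) -> b = 18; heap: [0-13 FREE][14-17 ALLOC][18-33 ALLOC][34-55 FREE]
Op 8: d = malloc(5) -> d = 0; heap: [0-4 ALLOC][5-13 FREE][14-17 ALLOC][18-33 ALLOC][34-55 FREE]
Free blocks: [9 22] total_free=31 largest=22 -> 100*(31-22)/31 = 900/31 ≈ 29.032 -> rounds to 29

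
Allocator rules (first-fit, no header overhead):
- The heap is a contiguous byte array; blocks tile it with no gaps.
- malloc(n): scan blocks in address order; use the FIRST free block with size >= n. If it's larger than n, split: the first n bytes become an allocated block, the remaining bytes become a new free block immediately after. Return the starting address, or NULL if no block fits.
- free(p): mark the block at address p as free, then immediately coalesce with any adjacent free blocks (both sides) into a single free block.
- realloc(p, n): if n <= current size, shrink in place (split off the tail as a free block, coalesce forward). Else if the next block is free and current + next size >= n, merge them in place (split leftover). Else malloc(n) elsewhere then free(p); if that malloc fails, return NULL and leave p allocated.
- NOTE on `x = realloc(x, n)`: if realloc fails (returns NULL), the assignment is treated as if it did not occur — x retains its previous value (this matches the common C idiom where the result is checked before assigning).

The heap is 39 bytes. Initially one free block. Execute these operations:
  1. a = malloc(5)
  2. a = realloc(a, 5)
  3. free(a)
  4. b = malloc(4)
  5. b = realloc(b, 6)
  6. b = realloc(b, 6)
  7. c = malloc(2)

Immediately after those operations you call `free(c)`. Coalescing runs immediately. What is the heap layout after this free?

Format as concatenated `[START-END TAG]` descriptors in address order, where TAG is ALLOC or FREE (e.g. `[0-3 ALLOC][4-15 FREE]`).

Answer: [0-5 ALLOC][6-38 FREE]

Derivation:
Op 1: a = malloc(5) -> a = 0; heap: [0-4 ALLOC][5-38 FREE]
Op 2: a = realloc(a, 5) -> a = 0; heap: [0-4 ALLOC][5-38 FREE]
Op 3: free(a) -> (freed a); heap: [0-38 FREE]
Op 4: b = malloc(4) -> b = 0; heap: [0-3 ALLOC][4-38 FREE]
Op 5: b = realloc(b, 6) -> b = 0; heap: [0-5 ALLOC][6-38 FREE]
Op 6: b = realloc(b, 6) -> b = 0; heap: [0-5 ALLOC][6-38 FREE]
Op 7: c = malloc(2) -> c = 6; heap: [0-5 ALLOC][6-7 ALLOC][8-38 FREE]
free(c): c = 6 -> block [6-7 ALLOC]; mark free, coalesce with adjacent free neighbors -> [0-5 ALLOC][6-38 FREE]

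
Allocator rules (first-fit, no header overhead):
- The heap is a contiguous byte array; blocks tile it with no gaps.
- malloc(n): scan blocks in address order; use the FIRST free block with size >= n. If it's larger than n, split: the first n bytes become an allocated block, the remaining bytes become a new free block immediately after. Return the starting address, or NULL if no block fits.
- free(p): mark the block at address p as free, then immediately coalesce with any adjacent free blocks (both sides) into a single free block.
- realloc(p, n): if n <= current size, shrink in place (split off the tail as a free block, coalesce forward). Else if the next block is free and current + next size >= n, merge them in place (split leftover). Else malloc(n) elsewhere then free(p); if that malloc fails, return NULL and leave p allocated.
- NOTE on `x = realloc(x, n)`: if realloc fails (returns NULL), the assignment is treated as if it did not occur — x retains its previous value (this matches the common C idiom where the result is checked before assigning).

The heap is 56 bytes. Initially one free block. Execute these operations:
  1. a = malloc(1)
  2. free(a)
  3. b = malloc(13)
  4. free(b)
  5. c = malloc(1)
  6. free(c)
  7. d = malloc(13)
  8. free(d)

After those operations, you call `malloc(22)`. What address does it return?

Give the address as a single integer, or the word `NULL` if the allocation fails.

Op 1: a = malloc(1) -> a = 0; heap: [0-0 ALLOC][1-55 FREE]
Op 2: free(a) -> (freed a); heap: [0-55 FREE]
Op 3: b = malloc(13) -> b = 0; heap: [0-12 ALLOC][13-55 FREE]
Op 4: free(b) -> (freed b); heap: [0-55 FREE]
Op 5: c = malloc(1) -> c = 0; heap: [0-0 ALLOC][1-55 FREE]
Op 6: free(c) -> (freed c); heap: [0-55 FREE]
Op 7: d = malloc(13) -> d = 0; heap: [0-12 ALLOC][13-55 FREE]
Op 8: free(d) -> (freed d); heap: [0-55 FREE]
malloc(22): first-fit scan over [0-55 FREE] -> 0

Answer: 0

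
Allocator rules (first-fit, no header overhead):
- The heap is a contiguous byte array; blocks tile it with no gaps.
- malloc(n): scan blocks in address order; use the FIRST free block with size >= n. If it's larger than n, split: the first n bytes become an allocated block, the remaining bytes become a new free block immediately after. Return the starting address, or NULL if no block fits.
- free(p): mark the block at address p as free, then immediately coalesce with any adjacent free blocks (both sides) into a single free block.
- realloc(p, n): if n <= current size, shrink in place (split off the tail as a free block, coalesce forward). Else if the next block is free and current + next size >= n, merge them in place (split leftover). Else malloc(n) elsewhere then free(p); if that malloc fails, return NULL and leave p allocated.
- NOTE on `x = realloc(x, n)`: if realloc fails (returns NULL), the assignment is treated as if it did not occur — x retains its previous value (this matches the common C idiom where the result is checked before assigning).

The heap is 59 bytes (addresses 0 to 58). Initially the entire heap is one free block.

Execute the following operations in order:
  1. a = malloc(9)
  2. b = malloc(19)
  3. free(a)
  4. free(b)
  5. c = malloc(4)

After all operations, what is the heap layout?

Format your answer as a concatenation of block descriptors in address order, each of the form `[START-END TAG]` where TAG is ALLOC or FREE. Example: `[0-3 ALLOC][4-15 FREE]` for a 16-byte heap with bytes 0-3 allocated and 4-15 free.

Op 1: a = malloc(9) -> a = 0; heap: [0-8 ALLOC][9-58 FREE]
Op 2: b = malloc(19) -> b = 9; heap: [0-8 ALLOC][9-27 ALLOC][28-58 FREE]
Op 3: free(a) -> (freed a); heap: [0-8 FREE][9-27 ALLOC][28-58 FREE]
Op 4: free(b) -> (freed b); heap: [0-58 FREE]
Op 5: c = malloc(4) -> c = 0; heap: [0-3 ALLOC][4-58 FREE]

Answer: [0-3 ALLOC][4-58 FREE]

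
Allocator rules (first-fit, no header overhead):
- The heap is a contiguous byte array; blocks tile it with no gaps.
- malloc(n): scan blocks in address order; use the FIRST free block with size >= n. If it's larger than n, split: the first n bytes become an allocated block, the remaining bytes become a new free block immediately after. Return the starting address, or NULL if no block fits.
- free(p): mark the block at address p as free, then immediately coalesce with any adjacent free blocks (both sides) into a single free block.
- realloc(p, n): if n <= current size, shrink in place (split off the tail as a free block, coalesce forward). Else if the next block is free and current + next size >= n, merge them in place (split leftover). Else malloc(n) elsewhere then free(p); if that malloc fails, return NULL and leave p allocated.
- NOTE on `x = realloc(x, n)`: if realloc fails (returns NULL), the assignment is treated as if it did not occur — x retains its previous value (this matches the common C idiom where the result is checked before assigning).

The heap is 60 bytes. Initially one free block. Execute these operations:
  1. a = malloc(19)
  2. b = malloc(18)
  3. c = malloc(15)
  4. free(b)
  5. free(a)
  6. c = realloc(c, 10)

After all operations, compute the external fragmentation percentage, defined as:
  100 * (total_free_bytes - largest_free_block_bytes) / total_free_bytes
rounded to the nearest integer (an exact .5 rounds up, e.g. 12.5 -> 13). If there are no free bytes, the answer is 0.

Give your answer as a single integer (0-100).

Op 1: a = malloc(19) -> a = 0; heap: [0-18 ALLOC][19-59 FREE]
Op 2: b = malloc(18) -> b = 19; heap: [0-18 ALLOC][19-36 ALLOC][37-59 FREE]
Op 3: c = malloc(15) -> c = 37; heap: [0-18 ALLOC][19-36 ALLOC][37-51 ALLOC][52-59 FREE]
Op 4: free(b) -> (freed b); heap: [0-18 ALLOC][19-36 FREE][37-51 ALLOC][52-59 FREE]
Op 5: free(a) -> (freed a); heap: [0-36 FREE][37-51 ALLOC][52-59 FREE]
Op 6: c = realloc(c, 10) -> c = 37; heap: [0-36 FREE][37-46 ALLOC][47-59 FREE]
Free blocks: [37 13] total_free=50 largest=37 -> 100*(50-37)/50 = 1300/50 = 26

Answer: 26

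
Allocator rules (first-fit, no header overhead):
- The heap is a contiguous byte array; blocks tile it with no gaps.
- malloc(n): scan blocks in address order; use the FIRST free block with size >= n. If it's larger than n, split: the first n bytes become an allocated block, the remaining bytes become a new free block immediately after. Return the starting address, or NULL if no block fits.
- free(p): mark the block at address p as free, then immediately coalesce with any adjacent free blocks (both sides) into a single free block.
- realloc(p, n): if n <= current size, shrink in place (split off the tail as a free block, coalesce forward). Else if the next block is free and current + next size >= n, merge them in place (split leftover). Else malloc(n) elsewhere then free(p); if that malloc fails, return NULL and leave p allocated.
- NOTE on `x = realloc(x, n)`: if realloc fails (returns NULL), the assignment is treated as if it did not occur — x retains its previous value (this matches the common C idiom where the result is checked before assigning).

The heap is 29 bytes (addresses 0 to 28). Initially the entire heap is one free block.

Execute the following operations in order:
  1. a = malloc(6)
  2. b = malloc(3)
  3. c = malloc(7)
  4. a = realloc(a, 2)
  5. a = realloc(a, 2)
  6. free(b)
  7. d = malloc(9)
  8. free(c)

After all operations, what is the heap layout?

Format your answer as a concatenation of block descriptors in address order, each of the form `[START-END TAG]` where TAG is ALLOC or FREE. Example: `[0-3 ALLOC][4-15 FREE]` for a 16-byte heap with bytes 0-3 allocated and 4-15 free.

Op 1: a = malloc(6) -> a = 0; heap: [0-5 ALLOC][6-28 FREE]
Op 2: b = malloc(3) -> b = 6; heap: [0-5 ALLOC][6-8 ALLOC][9-28 FREE]
Op 3: c = malloc(7) -> c = 9; heap: [0-5 ALLOC][6-8 ALLOC][9-15 ALLOC][16-28 FREE]
Op 4: a = realloc(a, 2) -> a = 0; heap: [0-1 ALLOC][2-5 FREE][6-8 ALLOC][9-15 ALLOC][16-28 FREE]
Op 5: a = realloc(a, 2) -> a = 0; heap: [0-1 ALLOC][2-5 FREE][6-8 ALLOC][9-15 ALLOC][16-28 FREE]
Op 6: free(b) -> (freed b); heap: [0-1 ALLOC][2-8 FREE][9-15 ALLOC][16-28 FREE]
Op 7: d = malloc(9) -> d = 16; heap: [0-1 ALLOC][2-8 FREE][9-15 ALLOC][16-24 ALLOC][25-28 FREE]
Op 8: free(c) -> (freed c); heap: [0-1 ALLOC][2-15 FREE][16-24 ALLOC][25-28 FREE]

Answer: [0-1 ALLOC][2-15 FREE][16-24 ALLOC][25-28 FREE]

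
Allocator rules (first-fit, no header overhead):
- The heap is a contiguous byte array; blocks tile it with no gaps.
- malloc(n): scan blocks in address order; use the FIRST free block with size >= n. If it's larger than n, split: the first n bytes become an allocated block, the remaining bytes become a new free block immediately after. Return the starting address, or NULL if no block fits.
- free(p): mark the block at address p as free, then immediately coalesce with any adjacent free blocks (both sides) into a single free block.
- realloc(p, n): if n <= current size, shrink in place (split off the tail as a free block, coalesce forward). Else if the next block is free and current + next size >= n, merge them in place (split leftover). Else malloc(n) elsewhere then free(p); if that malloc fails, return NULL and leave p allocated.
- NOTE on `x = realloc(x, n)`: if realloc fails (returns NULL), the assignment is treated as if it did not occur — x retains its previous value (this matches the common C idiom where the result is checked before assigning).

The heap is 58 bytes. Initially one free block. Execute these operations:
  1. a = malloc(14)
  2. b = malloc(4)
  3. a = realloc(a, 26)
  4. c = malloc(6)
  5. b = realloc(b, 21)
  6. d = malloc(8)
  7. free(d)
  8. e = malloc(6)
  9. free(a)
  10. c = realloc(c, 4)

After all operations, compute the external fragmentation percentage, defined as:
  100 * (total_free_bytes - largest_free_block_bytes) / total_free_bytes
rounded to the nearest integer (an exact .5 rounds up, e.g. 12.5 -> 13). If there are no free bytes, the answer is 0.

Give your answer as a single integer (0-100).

Op 1: a = malloc(14) -> a = 0; heap: [0-13 ALLOC][14-57 FREE]
Op 2: b = malloc(4) -> b = 14; heap: [0-13 ALLOC][14-17 ALLOC][18-57 FREE]
Op 3: a = realloc(a, 26) -> a = 18; heap: [0-13 FREE][14-17 ALLOC][18-43 ALLOC][44-57 FREE]
Op 4: c = malloc(6) -> c = 0; heap: [0-5 ALLOC][6-13 FREE][14-17 ALLOC][18-43 ALLOC][44-57 FREE]
Op 5: b = realloc(b, 21) -> NULL (b unchanged); heap: [0-5 ALLOC][6-13 FREE][14-17 ALLOC][18-43 ALLOC][44-57 FREE]
Op 6: d = malloc(8) -> d = 6; heap: [0-5 ALLOC][6-13 ALLOC][14-17 ALLOC][18-43 ALLOC][44-57 FREE]
Op 7: free(d) -> (freed d); heap: [0-5 ALLOC][6-13 FREE][14-17 ALLOC][18-43 ALLOC][44-57 FREE]
Op 8: e = malloc(6) -> e = 6; heap: [0-5 ALLOC][6-11 ALLOC][12-13 FREE][14-17 ALLOC][18-43 ALLOC][44-57 FREE]
Op 9: free(a) -> (freed a); heap: [0-5 ALLOC][6-11 ALLOC][12-13 FREE][14-17 ALLOC][18-57 FREE]
Op 10: c = realloc(c, 4) -> c = 0; heap: [0-3 ALLOC][4-5 FREE][6-11 ALLOC][12-13 FREE][14-17 ALLOC][18-57 FREE]
Free blocks: [2 2 40] total_free=44 largest=40 -> 100*(44-40)/44 = 400/44 ≈ 9.091 -> rounds to 9

Answer: 9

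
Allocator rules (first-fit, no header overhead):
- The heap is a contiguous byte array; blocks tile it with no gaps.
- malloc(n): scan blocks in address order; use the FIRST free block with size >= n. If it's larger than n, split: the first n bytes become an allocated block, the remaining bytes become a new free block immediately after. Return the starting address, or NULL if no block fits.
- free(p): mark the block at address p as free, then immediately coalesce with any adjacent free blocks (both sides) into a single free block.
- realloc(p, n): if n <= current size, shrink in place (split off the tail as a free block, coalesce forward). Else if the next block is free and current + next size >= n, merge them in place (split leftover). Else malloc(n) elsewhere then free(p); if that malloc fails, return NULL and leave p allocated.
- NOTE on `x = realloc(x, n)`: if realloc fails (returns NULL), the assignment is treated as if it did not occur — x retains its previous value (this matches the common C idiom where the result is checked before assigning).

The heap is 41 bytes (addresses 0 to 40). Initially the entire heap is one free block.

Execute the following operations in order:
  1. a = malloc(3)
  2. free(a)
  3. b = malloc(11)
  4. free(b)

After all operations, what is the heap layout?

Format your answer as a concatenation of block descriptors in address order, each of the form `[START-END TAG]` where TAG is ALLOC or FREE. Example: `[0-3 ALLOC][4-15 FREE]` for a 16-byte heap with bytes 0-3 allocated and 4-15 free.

Op 1: a = malloc(3) -> a = 0; heap: [0-2 ALLOC][3-40 FREE]
Op 2: free(a) -> (freed a); heap: [0-40 FREE]
Op 3: b = malloc(11) -> b = 0; heap: [0-10 ALLOC][11-40 FREE]
Op 4: free(b) -> (freed b); heap: [0-40 FREE]

Answer: [0-40 FREE]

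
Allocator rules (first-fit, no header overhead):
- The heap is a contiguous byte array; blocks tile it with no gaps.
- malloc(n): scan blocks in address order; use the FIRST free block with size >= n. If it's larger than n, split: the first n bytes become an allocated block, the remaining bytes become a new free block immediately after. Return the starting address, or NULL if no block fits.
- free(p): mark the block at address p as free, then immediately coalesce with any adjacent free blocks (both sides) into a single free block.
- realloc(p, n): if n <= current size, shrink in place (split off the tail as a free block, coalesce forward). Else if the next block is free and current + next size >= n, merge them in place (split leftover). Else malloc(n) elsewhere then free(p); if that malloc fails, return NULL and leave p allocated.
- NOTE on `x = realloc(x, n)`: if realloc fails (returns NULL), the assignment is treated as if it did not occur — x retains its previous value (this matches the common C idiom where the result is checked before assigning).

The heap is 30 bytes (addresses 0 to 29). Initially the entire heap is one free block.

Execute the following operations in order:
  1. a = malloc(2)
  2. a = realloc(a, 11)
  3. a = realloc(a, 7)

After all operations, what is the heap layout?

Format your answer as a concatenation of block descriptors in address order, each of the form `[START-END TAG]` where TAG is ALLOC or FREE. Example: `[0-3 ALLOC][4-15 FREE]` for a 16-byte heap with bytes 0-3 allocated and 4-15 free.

Answer: [0-6 ALLOC][7-29 FREE]

Derivation:
Op 1: a = malloc(2) -> a = 0; heap: [0-1 ALLOC][2-29 FREE]
Op 2: a = realloc(a, 11) -> a = 0; heap: [0-10 ALLOC][11-29 FREE]
Op 3: a = realloc(a, 7) -> a = 0; heap: [0-6 ALLOC][7-29 FREE]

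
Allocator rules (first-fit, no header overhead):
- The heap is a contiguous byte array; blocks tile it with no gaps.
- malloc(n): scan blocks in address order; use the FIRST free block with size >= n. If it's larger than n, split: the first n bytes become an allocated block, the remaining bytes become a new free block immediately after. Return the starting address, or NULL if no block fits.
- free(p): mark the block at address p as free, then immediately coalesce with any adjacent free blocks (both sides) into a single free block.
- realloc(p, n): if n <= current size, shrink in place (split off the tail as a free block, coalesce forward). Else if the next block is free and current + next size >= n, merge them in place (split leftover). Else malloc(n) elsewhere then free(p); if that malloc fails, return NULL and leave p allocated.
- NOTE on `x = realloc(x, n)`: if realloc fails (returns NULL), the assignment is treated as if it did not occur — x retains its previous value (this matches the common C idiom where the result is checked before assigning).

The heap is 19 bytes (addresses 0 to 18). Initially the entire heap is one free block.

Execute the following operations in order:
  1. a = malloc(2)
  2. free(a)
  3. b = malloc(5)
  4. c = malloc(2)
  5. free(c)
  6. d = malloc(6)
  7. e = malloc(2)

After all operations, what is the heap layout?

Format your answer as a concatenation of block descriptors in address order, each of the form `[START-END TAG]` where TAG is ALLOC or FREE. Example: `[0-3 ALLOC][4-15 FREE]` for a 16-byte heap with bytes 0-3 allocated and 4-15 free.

Op 1: a = malloc(2) -> a = 0; heap: [0-1 ALLOC][2-18 FREE]
Op 2: free(a) -> (freed a); heap: [0-18 FREE]
Op 3: b = malloc(5) -> b = 0; heap: [0-4 ALLOC][5-18 FREE]
Op 4: c = malloc(2) -> c = 5; heap: [0-4 ALLOC][5-6 ALLOC][7-18 FREE]
Op 5: free(c) -> (freed c); heap: [0-4 ALLOC][5-18 FREE]
Op 6: d = malloc(6) -> d = 5; heap: [0-4 ALLOC][5-10 ALLOC][11-18 FREE]
Op 7: e = malloc(2) -> e = 11; heap: [0-4 ALLOC][5-10 ALLOC][11-12 ALLOC][13-18 FREE]

Answer: [0-4 ALLOC][5-10 ALLOC][11-12 ALLOC][13-18 FREE]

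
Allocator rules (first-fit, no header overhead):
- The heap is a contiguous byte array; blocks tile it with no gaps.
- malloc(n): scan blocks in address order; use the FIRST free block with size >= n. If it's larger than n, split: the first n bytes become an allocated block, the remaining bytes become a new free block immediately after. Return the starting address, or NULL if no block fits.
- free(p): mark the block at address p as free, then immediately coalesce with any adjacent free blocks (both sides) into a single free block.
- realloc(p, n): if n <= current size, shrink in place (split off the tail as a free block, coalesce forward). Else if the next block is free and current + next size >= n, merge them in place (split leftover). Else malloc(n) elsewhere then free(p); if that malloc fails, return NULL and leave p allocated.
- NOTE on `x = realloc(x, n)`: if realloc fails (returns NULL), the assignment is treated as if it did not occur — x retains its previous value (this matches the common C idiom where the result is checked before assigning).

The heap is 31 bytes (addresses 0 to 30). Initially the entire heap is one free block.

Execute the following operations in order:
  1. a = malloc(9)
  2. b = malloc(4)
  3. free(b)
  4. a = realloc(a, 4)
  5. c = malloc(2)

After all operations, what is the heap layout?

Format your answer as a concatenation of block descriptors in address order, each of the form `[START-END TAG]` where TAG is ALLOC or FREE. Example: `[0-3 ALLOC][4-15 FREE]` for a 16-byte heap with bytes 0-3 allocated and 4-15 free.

Op 1: a = malloc(9) -> a = 0; heap: [0-8 ALLOC][9-30 FREE]
Op 2: b = malloc(4) -> b = 9; heap: [0-8 ALLOC][9-12 ALLOC][13-30 FREE]
Op 3: free(b) -> (freed b); heap: [0-8 ALLOC][9-30 FREE]
Op 4: a = realloc(a, 4) -> a = 0; heap: [0-3 ALLOC][4-30 FREE]
Op 5: c = malloc(2) -> c = 4; heap: [0-3 ALLOC][4-5 ALLOC][6-30 FREE]

Answer: [0-3 ALLOC][4-5 ALLOC][6-30 FREE]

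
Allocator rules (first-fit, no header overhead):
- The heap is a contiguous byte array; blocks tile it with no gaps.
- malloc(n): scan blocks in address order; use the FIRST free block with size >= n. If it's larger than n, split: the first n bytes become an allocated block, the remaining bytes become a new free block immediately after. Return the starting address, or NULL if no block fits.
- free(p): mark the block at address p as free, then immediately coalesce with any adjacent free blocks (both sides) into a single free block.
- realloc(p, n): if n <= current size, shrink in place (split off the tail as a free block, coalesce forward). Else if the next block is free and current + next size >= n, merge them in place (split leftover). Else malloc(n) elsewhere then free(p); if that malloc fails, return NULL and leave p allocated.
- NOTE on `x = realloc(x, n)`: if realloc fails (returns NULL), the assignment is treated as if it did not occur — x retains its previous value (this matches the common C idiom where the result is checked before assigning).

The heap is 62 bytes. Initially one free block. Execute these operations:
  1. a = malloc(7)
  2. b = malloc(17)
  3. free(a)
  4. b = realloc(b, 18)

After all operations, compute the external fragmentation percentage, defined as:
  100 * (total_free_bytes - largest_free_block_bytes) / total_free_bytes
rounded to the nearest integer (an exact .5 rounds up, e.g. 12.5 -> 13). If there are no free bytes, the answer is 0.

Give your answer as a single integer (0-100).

Answer: 16

Derivation:
Op 1: a = malloc(7) -> a = 0; heap: [0-6 ALLOC][7-61 FREE]
Op 2: b = malloc(17) -> b = 7; heap: [0-6 ALLOC][7-23 ALLOC][24-61 FREE]
Op 3: free(a) -> (freed a); heap: [0-6 FREE][7-23 ALLOC][24-61 FREE]
Op 4: b = realloc(b, 18) -> b = 7; heap: [0-6 FREE][7-24 ALLOC][25-61 FREE]
Free blocks: [7 37] total_free=44 largest=37 -> 100*(44-37)/44 = 700/44 ≈ 15.909 -> rounds to 16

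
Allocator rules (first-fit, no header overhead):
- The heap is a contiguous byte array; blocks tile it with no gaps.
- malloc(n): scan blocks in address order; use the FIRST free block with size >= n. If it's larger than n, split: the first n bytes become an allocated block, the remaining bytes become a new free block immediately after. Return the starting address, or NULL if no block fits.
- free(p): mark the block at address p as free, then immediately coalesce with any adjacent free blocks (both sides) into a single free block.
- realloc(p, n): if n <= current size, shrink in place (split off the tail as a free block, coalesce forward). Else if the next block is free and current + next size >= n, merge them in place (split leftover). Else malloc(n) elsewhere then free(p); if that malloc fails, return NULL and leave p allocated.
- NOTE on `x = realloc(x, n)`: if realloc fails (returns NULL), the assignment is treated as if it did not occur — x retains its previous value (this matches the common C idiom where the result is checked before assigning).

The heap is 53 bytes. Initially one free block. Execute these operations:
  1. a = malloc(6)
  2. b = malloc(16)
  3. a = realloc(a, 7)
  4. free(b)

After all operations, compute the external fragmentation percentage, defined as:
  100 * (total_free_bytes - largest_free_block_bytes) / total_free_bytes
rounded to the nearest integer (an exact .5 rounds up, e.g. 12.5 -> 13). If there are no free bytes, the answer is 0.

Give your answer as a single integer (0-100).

Op 1: a = malloc(6) -> a = 0; heap: [0-5 ALLOC][6-52 FREE]
Op 2: b = malloc(16) -> b = 6; heap: [0-5 ALLOC][6-21 ALLOC][22-52 FREE]
Op 3: a = realloc(a, 7) -> a = 22; heap: [0-5 FREE][6-21 ALLOC][22-28 ALLOC][29-52 FREE]
Op 4: free(b) -> (freed b); heap: [0-21 FREE][22-28 ALLOC][29-52 FREE]
Free blocks: [22 24] total_free=46 largest=24 -> 100*(46-24)/46 = 2200/46 ≈ 47.826 -> rounds to 48

Answer: 48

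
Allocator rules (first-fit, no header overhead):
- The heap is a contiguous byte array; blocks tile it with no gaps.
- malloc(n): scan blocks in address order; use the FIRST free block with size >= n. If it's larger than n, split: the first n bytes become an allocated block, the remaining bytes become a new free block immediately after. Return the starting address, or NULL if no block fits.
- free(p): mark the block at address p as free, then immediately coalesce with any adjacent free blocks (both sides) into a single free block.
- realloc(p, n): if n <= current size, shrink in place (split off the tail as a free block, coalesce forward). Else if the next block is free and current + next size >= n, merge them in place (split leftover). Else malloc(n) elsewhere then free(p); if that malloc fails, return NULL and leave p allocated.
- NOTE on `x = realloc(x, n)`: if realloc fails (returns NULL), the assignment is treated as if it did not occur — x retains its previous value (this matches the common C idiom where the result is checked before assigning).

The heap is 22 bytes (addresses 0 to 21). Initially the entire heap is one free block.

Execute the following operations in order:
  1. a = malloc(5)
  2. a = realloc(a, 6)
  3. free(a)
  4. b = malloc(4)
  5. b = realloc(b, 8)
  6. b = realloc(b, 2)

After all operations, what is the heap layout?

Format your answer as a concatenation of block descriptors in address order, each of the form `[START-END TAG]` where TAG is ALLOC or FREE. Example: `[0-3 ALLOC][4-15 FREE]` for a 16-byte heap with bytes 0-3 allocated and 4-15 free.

Answer: [0-1 ALLOC][2-21 FREE]

Derivation:
Op 1: a = malloc(5) -> a = 0; heap: [0-4 ALLOC][5-21 FREE]
Op 2: a = realloc(a, 6) -> a = 0; heap: [0-5 ALLOC][6-21 FREE]
Op 3: free(a) -> (freed a); heap: [0-21 FREE]
Op 4: b = malloc(4) -> b = 0; heap: [0-3 ALLOC][4-21 FREE]
Op 5: b = realloc(b, 8) -> b = 0; heap: [0-7 ALLOC][8-21 FREE]
Op 6: b = realloc(b, 2) -> b = 0; heap: [0-1 ALLOC][2-21 FREE]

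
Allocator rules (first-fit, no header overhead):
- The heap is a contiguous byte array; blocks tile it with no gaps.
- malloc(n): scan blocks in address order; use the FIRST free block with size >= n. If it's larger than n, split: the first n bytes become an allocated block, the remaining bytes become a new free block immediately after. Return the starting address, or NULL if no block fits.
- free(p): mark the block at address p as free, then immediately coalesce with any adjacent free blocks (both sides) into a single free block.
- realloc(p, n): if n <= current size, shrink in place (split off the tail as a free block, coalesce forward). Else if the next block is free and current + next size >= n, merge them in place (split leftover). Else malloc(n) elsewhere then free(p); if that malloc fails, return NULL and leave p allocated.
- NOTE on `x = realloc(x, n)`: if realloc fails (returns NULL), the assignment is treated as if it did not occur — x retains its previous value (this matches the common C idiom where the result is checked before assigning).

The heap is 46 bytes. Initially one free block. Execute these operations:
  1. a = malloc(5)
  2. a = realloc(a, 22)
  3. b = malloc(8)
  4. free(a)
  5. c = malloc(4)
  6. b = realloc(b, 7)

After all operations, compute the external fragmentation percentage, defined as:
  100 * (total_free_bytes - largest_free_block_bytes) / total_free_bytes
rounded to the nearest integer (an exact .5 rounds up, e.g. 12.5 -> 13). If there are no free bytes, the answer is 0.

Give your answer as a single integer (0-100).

Op 1: a = malloc(5) -> a = 0; heap: [0-4 ALLOC][5-45 FREE]
Op 2: a = realloc(a, 22) -> a = 0; heap: [0-21 ALLOC][22-45 FREE]
Op 3: b = malloc(8) -> b = 22; heap: [0-21 ALLOC][22-29 ALLOC][30-45 FREE]
Op 4: free(a) -> (freed a); heap: [0-21 FREE][22-29 ALLOC][30-45 FREE]
Op 5: c = malloc(4) -> c = 0; heap: [0-3 ALLOC][4-21 FREE][22-29 ALLOC][30-45 FREE]
Op 6: b = realloc(b, 7) -> b = 22; heap: [0-3 ALLOC][4-21 FREE][22-28 ALLOC][29-45 FREE]
Free blocks: [18 17] total_free=35 largest=18 -> 100*(35-18)/35 = 1700/35 ≈ 48.571 -> rounds to 49

Answer: 49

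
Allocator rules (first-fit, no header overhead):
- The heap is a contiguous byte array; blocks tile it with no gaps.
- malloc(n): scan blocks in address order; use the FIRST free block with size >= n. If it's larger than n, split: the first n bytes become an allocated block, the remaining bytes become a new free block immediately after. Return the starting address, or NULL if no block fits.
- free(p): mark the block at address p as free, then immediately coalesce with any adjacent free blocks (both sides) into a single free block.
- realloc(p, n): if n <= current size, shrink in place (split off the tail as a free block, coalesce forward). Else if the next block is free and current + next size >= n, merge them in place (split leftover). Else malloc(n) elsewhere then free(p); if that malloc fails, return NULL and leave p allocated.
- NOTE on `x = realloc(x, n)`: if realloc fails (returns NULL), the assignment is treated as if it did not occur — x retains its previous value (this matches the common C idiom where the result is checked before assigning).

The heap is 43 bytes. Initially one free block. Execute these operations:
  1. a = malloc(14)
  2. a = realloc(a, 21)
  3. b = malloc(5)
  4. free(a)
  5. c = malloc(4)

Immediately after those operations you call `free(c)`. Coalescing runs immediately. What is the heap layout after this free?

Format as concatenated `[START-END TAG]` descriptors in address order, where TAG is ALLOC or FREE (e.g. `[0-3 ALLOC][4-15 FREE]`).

Op 1: a = malloc(14) -> a = 0; heap: [0-13 ALLOC][14-42 FREE]
Op 2: a = realloc(a, 21) -> a = 0; heap: [0-20 ALLOC][21-42 FREE]
Op 3: b = malloc(5) -> b = 21; heap: [0-20 ALLOC][21-25 ALLOC][26-42 FREE]
Op 4: free(a) -> (freed a); heap: [0-20 FREE][21-25 ALLOC][26-42 FREE]
Op 5: c = malloc(4) -> c = 0; heap: [0-3 ALLOC][4-20 FREE][21-25 ALLOC][26-42 FREE]
free(c): c = 0 -> block [0-3 ALLOC]; mark free, coalesce with adjacent free neighbors -> [0-20 FREE][21-25 ALLOC][26-42 FREE]

Answer: [0-20 FREE][21-25 ALLOC][26-42 FREE]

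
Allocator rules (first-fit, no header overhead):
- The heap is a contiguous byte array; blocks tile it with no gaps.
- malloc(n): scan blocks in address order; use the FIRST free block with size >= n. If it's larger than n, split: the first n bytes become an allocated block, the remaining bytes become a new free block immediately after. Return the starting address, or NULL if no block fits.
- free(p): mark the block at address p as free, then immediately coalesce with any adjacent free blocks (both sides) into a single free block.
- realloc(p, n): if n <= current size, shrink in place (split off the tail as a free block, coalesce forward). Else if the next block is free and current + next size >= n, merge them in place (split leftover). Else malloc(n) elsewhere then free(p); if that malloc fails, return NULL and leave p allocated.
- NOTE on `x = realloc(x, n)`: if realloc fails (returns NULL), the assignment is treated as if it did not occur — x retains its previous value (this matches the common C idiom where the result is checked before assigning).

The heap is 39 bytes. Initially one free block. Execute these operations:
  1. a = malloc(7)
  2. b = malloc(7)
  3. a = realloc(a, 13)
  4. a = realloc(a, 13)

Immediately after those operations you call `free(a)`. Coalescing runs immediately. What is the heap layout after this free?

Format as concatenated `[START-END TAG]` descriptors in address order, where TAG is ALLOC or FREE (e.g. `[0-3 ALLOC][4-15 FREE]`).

Op 1: a = malloc(7) -> a = 0; heap: [0-6 ALLOC][7-38 FREE]
Op 2: b = malloc(7) -> b = 7; heap: [0-6 ALLOC][7-13 ALLOC][14-38 FREE]
Op 3: a = realloc(a, 13) -> a = 14; heap: [0-6 FREE][7-13 ALLOC][14-26 ALLOC][27-38 FREE]
Op 4: a = realloc(a, 13) -> a = 14; heap: [0-6 FREE][7-13 ALLOC][14-26 ALLOC][27-38 FREE]
free(a): a = 14 -> block [14-26 ALLOC]; mark free, coalesce with adjacent free neighbors -> [0-6 FREE][7-13 ALLOC][14-38 FREE]

Answer: [0-6 FREE][7-13 ALLOC][14-38 FREE]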